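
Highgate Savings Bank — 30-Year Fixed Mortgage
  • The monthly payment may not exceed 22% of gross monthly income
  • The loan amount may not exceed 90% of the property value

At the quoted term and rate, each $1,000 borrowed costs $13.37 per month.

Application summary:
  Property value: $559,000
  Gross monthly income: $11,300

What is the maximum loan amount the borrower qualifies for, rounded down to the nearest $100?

Payment cap: 22% × $11,300 = $2,486/month.
At $13.37 per $1,000, that supports 2,486/13.37 × 1,000 ≈ $185,938 → $185,900.
LTV cap: 90% × $559,000 = $503,100 → $503,100.
Binding constraint: payment-to-income.

$185,900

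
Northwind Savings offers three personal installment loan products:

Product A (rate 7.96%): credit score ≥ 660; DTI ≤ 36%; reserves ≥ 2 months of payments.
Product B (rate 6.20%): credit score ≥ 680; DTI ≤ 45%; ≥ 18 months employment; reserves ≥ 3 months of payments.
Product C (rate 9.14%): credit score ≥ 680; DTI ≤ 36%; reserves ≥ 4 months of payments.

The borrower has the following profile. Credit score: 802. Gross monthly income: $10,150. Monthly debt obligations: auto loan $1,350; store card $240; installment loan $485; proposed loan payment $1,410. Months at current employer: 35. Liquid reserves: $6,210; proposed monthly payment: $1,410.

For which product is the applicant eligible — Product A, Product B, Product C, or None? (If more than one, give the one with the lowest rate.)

Total debts = (1,350 + 240 + 485 + 1,410) = 3,485; DTI = 3,485/10,150 = 34.3%.
Reserves = 6,210/1,410 = 4.4 months.
Product A: score 802 ≥ 660; DTI 34.3% ≤ 36%; reserves 4.4 ≥ 2 mo → qualifies.
Product B: score 802 ≥ 680; DTI 34.3% ≤ 45%; employment 35 ≥ 18 mo; reserves 4.4 ≥ 3 mo → qualifies.
Product C: score 802 ≥ 680; DTI 34.3% ≤ 36%; reserves 4.4 ≥ 4 mo → qualifies.
Qualifying: Product A, Product B, Product C. Lowest rate is 6.20% → Product B.

Product B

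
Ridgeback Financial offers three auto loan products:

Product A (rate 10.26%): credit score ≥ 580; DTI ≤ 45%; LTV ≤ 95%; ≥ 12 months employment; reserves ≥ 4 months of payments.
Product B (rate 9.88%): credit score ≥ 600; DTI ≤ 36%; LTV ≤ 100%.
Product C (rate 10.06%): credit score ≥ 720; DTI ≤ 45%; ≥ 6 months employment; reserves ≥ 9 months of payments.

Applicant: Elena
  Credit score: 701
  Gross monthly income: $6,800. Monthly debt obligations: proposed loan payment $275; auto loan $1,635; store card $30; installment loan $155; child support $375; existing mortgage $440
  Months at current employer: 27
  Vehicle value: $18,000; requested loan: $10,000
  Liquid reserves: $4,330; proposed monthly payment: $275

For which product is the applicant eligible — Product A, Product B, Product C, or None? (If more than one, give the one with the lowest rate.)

Total debts = (275 + 1,635 + 30 + 155 + 375 + 440) = 2,910; DTI = 2,910/6,800 = 42.8%.
LTV = 10,000/18,000 = 55.6%.
Reserves = 4,330/275 = 15.7 months.
Product A: score 701 ≥ 580; DTI 42.8% ≤ 45%; LTV 55.6% ≤ 95%; employment 27 ≥ 12 mo; reserves 15.7 ≥ 4 mo → qualifies.
Product B: score 701 ≥ 600; DTI 42.8% > 36%; LTV 55.6% ≤ 100% → does not qualify.
Product C: score 701 < 720; DTI 42.8% ≤ 45%; employment 27 ≥ 6 mo; reserves 15.7 ≥ 9 mo → does not qualify.

Product A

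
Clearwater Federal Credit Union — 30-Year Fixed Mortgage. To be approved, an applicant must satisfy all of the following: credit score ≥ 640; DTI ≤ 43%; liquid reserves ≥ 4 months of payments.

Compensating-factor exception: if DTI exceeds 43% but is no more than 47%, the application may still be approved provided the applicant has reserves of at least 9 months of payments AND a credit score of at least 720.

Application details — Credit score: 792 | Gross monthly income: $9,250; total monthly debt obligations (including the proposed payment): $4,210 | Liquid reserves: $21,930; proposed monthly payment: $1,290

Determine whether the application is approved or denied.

Credit score 792 ≥ 640 (meets base)
DTI = 4,210/9,250 = 45.5% > 43% — standard DTI limit exceeded.
Liquid reserves cover 21,930/1,290 = 17.0 months — ≥ 4 required
45.5% falls in the override range (43%–47%), so the compensating-factor test applies.
Override check — reserves: 17.0 mo (ok); score: 792 (ok).
Both override conditions satisfied; DTI exception granted.

Approved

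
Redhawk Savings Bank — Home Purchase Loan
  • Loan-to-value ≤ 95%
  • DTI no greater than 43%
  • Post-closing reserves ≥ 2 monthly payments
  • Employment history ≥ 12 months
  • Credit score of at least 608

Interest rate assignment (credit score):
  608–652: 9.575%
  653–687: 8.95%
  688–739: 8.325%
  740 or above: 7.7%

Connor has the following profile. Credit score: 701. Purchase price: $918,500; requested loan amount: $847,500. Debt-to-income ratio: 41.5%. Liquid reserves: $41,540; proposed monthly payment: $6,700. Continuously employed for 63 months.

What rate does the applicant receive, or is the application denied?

Approved at 8.325%

Credit score 701 ≥ 608 (meets minimum)
LTV: 847,500 ÷ 918,500 = 92.3%, within 95% cap
Debt-to-income 41.5% vs 43% cap — pass
Employment 63 ≥ 12 months
Liquid reserves cover 41,540/6,700 = 6.2 months — ≥ 2 required
All requirements met. Score 701 falls in the 688–739 tier → 8.325%.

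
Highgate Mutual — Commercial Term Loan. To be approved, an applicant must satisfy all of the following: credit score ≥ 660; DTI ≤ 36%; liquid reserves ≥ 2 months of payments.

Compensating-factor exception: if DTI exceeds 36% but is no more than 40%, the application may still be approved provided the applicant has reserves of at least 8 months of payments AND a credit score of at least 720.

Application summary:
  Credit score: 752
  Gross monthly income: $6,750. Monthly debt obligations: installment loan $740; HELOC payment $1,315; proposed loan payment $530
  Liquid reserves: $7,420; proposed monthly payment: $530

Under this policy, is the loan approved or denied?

Credit score 752 ≥ 660 (meets base)
Total debts = (740 + 1,315 + 530) = 2,585. DTI = 2,585/6,750 = 38.3% > 36% — standard DTI limit exceeded.
Reserves = 7,420/530 = 14.0 months ≥ 2
DTI 38.3% is within the 36%–40% exception band; checking compensating factors.
Reserves 14.0 ≥ 8 months; credit score 752 ≥ 720.
Both compensating conditions met → exception applies.

Approved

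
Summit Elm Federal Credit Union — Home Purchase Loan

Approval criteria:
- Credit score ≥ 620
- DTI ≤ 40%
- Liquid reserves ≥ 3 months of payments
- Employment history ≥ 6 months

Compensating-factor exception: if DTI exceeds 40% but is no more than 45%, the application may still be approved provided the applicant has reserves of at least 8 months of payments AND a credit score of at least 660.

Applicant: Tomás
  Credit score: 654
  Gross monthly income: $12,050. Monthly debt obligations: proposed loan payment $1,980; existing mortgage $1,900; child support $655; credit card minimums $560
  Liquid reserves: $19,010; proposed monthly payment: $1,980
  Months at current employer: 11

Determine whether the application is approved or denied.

Credit score 654 ≥ 620 (meets base)
Total debts = (1,980 + 1,900 + 655 + 560) = 5,095. DTI: 5,095 ÷ 12,050 = 42.3%, over the 40% base limit.
Reserves = 19,010/1,980 = 9.6 months ≥ 3
Employment 11 ≥ 6 months
DTI 42.3% is within the 40%–45% exception band; checking compensating factors.
Reserves 9.6 ≥ 8 months; credit score 654 < 660.
Compensating-factor requirement not fully met.

Denied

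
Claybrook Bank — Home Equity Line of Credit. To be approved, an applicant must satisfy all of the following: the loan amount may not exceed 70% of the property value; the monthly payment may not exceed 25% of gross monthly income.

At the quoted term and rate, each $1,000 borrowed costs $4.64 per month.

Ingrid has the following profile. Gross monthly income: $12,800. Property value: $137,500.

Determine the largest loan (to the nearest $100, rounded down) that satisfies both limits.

Payment cap: 25% × $12,800 = $3,200/month.
At $4.64 per $1,000, that supports 3,200/4.64 × 1,000 ≈ $689,655 → $689,600.
LTV cap: 70% × $137,500 = $96,250 → $96,200.
Binding constraint: loan-to-value.

$96,200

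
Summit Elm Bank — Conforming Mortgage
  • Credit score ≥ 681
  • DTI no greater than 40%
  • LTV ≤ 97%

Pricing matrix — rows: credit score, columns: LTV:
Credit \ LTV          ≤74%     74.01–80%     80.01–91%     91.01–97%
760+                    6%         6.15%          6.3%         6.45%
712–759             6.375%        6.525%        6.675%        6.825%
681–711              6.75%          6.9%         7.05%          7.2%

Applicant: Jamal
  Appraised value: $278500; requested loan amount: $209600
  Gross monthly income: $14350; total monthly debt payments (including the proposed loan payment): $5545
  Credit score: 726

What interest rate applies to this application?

6.525%

Credit score 726 ≥ 681; DTI = 5,545/14,350 = 38.6% ≤ 40%
LTV: 209,600 ÷ 278,500 = 75.3%, within 97% cap
Row: 726 falls in 712–759. Column: 75.3% falls in 74.01–80%. Rate = 6.525%.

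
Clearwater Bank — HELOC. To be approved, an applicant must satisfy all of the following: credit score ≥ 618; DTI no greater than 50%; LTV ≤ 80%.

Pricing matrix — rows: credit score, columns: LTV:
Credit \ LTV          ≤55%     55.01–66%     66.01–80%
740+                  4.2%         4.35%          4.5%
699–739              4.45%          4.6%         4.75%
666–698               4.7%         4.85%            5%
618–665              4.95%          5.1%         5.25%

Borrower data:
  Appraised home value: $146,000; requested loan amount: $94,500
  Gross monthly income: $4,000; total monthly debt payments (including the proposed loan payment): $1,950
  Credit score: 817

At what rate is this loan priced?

4.35%

Credit score 817 ≥ 618; Debt-to-income = 1,950/4,000 = 48.8% — meets 50% limit
LTV: 94,500 ÷ 146,000 = 64.7%, within 80% cap
Score 817 is in the 740+ band; LTV 64.7% is in the 55.01–66% band → 4.35%.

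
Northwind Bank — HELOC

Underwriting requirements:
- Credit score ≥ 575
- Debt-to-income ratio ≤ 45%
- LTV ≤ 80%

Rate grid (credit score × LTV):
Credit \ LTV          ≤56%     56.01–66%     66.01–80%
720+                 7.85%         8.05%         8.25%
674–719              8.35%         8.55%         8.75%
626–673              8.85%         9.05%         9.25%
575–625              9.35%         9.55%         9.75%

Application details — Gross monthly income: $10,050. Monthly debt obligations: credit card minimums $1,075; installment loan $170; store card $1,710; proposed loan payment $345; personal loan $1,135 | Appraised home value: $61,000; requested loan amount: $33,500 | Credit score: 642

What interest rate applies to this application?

Credit score 642 ≥ 575; Total monthly debts = (1,075 + 170 + 1,710 + 345 + 1,135) = 4,435. DTI: 4,435 ÷ 10,050 = 44.1%, within the 45% cap
LTV = 33,500/61,000 = 54.9% ≤ 80%
Score 642 is in the 626–673 band; LTV 54.9% is in the ≤56% band → 8.85%.

8.85%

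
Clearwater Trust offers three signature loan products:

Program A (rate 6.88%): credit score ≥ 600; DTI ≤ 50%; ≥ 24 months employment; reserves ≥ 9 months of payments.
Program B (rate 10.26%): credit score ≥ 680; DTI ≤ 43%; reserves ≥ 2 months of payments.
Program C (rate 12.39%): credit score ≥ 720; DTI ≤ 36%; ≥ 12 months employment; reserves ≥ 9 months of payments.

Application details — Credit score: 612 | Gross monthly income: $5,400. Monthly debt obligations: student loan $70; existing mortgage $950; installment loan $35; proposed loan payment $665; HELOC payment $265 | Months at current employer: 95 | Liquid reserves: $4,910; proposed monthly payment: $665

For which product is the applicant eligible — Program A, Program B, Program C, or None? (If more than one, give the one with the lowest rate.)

None

Total debts = (70 + 950 + 35 + 665 + 265) = 1,985; DTI = 1,985/5,400 = 36.8%.
Reserves = 4,910/665 = 7.4 months.
Program A: score 612 ≥ 600; DTI 36.8% ≤ 50%; employment 95 ≥ 24 mo; reserves 7.4 < 9 mo → does not qualify.
Program B: score 612 < 680; DTI 36.8% ≤ 43%; reserves 7.4 ≥ 2 mo → does not qualify.
Program C: score 612 < 720; DTI 36.8% > 36%; employment 95 ≥ 12 mo; reserves 7.4 < 9 mo → does not qualify.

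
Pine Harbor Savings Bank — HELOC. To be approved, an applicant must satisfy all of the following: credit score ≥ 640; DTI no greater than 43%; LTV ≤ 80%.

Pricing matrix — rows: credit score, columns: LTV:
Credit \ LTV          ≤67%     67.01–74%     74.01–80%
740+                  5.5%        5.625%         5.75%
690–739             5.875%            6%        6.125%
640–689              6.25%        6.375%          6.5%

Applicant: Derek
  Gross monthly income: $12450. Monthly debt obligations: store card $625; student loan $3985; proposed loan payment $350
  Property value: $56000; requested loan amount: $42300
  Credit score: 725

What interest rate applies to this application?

Credit score 725 ≥ 640; Total monthly debts = (625 + 3,985 + 350) = 4,960. DTI: 4,960 ÷ 12,450 = 39.8%, within the 43% cap
Loan-to-value = 42,300/56,000 = 75.5% — pass (80% max)
Score 725 is in the 690–739 band; LTV 75.5% is in the 74.01–80% band → 6.125%.

6.125%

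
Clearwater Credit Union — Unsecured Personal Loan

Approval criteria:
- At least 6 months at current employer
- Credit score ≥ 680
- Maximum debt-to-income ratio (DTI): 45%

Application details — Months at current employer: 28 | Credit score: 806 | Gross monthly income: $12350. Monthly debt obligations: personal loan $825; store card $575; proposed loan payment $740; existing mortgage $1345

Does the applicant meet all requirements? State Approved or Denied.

Approved

Employment 28 ≥ 6 months
Credit score 806 ≥ 680 (meets)
Total monthly debts = (825 + 575 + 740 + 1,345) = 3,485. DTI = 3,485/12,350 = 28.2% ≤ 45%
All criteria satisfied.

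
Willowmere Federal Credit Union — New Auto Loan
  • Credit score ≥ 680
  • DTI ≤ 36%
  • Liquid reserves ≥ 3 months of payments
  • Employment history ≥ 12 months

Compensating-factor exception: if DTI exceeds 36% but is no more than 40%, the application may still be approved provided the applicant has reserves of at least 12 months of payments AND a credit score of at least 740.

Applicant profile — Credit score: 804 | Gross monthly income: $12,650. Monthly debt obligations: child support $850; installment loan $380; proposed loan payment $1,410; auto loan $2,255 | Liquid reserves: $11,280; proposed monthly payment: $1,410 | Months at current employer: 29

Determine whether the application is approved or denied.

Denied

Credit score 804 ≥ 680 (meets base)
Total debts = (850 + 380 + 1,410 + 2,255) = 4,895. DTI: 4,895 ÷ 12,650 = 38.7%, over the 36% base limit.
Liquid reserves cover 11,280/1,410 = 8.0 months — ≥ 3 required
Employment 29 ≥ 12 months
DTI 38.7% is within the 36%–40% exception band; checking compensating factors.
Reserves 8.0 < 12 months; credit score 804 ≥ 740.
Compensating-factor requirement not fully met.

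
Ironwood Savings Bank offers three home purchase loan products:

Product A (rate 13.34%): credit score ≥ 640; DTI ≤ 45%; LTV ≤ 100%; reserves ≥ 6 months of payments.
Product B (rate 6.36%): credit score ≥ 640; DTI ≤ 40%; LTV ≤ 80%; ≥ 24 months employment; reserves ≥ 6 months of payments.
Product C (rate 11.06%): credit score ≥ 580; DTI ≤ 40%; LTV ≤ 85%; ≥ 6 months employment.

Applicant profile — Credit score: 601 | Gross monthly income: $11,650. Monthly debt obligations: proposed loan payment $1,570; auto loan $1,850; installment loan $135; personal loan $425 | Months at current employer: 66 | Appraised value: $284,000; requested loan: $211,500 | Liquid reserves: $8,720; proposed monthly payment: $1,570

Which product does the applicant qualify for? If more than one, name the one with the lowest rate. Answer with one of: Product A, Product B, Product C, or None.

Product C

Total debts = (1,570 + 1,850 + 135 + 425) = 3,980; DTI = 3,980/11,650 = 34.2%.
LTV = 211,500/284,000 = 74.5%.
Reserves = 8,720/1,570 = 5.6 months.
Product A: score 601 < 640; DTI 34.2% ≤ 45%; LTV 74.5% ≤ 100%; reserves 5.6 < 6 mo → does not qualify.
Product B: score 601 < 640; DTI 34.2% ≤ 40%; LTV 74.5% ≤ 80%; employment 66 ≥ 24 mo; reserves 5.6 < 6 mo → does not qualify.
Product C: score 601 ≥ 580; DTI 34.2% ≤ 40%; LTV 74.5% ≤ 85%; employment 66 ≥ 6 mo → qualifies.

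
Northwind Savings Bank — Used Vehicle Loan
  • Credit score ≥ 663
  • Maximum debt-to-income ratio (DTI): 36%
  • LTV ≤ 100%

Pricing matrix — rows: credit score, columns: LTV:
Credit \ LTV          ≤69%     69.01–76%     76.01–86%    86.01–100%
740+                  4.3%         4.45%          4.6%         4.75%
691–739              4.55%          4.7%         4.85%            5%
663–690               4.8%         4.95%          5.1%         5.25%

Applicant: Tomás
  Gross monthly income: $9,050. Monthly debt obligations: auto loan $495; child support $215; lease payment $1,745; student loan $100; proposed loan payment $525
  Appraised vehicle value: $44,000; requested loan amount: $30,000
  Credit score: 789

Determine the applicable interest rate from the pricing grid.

4.3%

Credit score 789 ≥ 663; Total monthly debts = (495 + 215 + 1,745 + 100 + 525) = 3,080. Debt-to-income = 3,080/9,050 = 34% — meets 36% limit
Loan-to-value = 30,000/44,000 = 68.2% — pass (100% max)
Row: 789 falls in 740+. Column: 68.2% falls in ≤69%. Rate = 4.3%.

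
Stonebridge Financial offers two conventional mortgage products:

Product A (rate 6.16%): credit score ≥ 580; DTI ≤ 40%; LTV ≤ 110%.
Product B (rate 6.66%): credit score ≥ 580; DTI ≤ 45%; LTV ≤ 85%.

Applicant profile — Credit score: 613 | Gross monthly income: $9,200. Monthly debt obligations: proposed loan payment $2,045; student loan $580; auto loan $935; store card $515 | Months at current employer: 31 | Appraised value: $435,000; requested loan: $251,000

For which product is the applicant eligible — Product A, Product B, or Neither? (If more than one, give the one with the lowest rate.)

Product B

Total debts = (2,045 + 580 + 935 + 515) = 4,075; DTI = 4,075/9,200 = 44.3%.
LTV = 251,000/435,000 = 57.7%.
Product A: score 613 ≥ 580; DTI 44.3% > 40%; LTV 57.7% ≤ 110% → does not qualify.
Product B: score 613 ≥ 580; DTI 44.3% ≤ 45%; LTV 57.7% ≤ 85% → qualifies.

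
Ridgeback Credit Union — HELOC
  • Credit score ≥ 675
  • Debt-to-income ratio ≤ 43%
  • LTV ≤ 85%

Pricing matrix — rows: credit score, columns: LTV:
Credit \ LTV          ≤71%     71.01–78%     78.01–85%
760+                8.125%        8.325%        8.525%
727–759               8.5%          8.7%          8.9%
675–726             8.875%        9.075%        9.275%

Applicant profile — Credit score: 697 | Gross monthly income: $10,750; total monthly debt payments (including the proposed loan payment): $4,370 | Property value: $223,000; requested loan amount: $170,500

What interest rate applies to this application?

9.075%

Credit score 697 ≥ 675; DTI = 4,370/10,750 = 40.7% ≤ 43%
Loan-to-value = 170,500/223,000 = 76.5% — pass (85% max)
Score 697 is in the 675–726 band; LTV 76.5% is in the 71.01–78% band → 9.075%.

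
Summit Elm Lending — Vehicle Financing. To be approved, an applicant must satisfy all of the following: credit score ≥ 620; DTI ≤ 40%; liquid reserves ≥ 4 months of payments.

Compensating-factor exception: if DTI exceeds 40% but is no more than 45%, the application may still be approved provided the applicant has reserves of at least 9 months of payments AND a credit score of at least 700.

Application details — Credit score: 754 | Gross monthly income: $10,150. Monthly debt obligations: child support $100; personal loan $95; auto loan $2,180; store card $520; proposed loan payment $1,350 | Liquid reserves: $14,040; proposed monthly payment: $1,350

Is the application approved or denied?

Approved

Credit score 754 ≥ 620 (meets base)
Total debts = (100 + 95 + 2,180 + 520 + 1,350) = 4,245. DTI: 4,245 ÷ 10,150 = 41.8%, over the 40% base limit.
Liquid reserves cover 14,040/1,350 = 10.4 months — ≥ 4 required
DTI 41.8% is within the 40%–45% exception band; checking compensating factors.
Reserves 10.4 ≥ 9 months; credit score 754 ≥ 700.
Both compensating conditions met → exception applies.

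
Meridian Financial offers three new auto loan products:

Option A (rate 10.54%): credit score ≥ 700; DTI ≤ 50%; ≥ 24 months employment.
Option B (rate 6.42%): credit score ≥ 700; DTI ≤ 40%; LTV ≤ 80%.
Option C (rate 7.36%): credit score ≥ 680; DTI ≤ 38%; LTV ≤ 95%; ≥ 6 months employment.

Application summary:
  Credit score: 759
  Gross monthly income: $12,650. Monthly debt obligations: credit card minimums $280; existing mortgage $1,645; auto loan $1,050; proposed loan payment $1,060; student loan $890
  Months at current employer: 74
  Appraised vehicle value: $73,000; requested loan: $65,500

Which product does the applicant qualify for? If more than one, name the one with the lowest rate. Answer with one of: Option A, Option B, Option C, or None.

Option A

Total debts = (280 + 1,645 + 1,050 + 1,060 + 890) = 4,925; DTI = 4,925/12,650 = 38.9%.
LTV = 65,500/73,000 = 89.7%.
Option A: score 759 ≥ 700; DTI 38.9% ≤ 50%; employment 74 ≥ 24 mo → qualifies.
Option B: score 759 ≥ 700; DTI 38.9% ≤ 40%; LTV 89.7% > 80% → does not qualify.
Option C: score 759 ≥ 680; DTI 38.9% > 38%; LTV 89.7% ≤ 95%; employment 74 ≥ 6 mo → does not qualify.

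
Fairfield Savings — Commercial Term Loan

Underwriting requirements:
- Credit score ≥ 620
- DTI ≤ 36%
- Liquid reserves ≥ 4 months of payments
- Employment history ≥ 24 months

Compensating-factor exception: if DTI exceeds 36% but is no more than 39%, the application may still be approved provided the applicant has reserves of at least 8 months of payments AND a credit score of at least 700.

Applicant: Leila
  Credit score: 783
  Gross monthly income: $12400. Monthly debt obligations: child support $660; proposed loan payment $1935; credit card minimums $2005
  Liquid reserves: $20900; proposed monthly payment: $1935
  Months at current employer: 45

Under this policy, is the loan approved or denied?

Credit score 783 ≥ 620 (meets base)
Total debts = (660 + 1,935 + 2,005) = 4,600. DTI = 4,600/12,400 = 37.1% > 36% — standard DTI limit exceeded.
Reserves: 20,900 ÷ 1,935 = 10.8 months (meets 4-month minimum)
Employment 45 ≥ 24 months
DTI 37.1% is within the 36%–39% exception band; checking compensating factors.
Override check — reserves: 10.8 mo (ok); score: 783 (ok).
Both compensating conditions met → exception applies.

Approved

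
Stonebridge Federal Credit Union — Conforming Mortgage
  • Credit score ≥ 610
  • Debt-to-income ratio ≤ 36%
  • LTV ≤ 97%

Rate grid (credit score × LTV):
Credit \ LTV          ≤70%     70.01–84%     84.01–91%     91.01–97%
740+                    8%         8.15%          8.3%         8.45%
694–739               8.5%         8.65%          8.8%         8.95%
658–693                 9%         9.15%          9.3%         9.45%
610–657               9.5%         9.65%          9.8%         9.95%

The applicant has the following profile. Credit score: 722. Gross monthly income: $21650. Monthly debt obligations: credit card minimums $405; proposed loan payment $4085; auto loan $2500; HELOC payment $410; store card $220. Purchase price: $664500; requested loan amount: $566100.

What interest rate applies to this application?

Credit score 722 ≥ 610; Total monthly debts = (405 + 4,085 + 2,500 + 410 + 220) = 7,620. DTI: 7,620 ÷ 21,650 = 35.2%, within the 36% cap
Loan-to-value = 566,100/664,500 = 85.2% — pass (97% max)
Credit 722 → row 694–739; LTV 85.2% → column 84.01–91%. Grid cell → 8.8%.

8.8%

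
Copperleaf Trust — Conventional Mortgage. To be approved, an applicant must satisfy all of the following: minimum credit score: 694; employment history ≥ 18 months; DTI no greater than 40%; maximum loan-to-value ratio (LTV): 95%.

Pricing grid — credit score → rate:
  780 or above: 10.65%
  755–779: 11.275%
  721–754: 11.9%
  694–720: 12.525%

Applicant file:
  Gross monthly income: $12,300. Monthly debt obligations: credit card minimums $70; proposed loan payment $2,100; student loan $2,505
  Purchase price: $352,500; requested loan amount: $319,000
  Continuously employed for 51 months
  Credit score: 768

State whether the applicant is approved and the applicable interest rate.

Approved at 11.275%

Credit score 768 ≥ 694 (meets minimum)
Loan-to-value = 319,000/352,500 = 90.5% — pass (95% max)
Total monthly debts = (70 + 2,100 + 2,505) = 4,675. DTI: 4,675 ÷ 12,300 = 38%, within the 40% cap
Employment 51 ≥ 18 months
All requirements met. Score 768 falls in the 755–779 tier → 11.275%.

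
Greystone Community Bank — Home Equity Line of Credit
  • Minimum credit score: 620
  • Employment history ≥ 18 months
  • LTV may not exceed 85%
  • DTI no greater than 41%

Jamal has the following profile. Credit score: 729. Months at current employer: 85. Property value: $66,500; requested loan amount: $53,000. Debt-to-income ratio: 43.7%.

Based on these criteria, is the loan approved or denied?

Denied

Credit score 729 ≥ 620 (meets)
Employment 85 ≥ 18 months
Loan-to-value = 53,000/66,500 = 79.7% — pass (85% max)
Debt-to-income 43.7% vs 41% cap — fail
Fails on DTI.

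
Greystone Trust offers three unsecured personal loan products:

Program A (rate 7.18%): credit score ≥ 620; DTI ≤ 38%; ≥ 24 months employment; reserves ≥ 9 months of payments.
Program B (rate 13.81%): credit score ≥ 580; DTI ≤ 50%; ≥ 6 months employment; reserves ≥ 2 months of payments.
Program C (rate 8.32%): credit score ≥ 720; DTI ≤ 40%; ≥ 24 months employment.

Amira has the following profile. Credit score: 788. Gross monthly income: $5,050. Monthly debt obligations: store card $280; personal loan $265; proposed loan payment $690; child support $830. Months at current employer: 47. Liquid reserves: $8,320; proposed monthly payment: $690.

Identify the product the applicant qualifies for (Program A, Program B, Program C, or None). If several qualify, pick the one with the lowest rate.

Program B

Total debts = (280 + 265 + 690 + 830) = 2,065; DTI = 2,065/5,050 = 40.9%.
Reserves = 8,320/690 = 12.1 months.
Program A: score 788 ≥ 620; DTI 40.9% > 38%; employment 47 ≥ 24 mo; reserves 12.1 ≥ 9 mo → does not qualify.
Program B: score 788 ≥ 580; DTI 40.9% ≤ 50%; employment 47 ≥ 6 mo; reserves 12.1 ≥ 2 mo → qualifies.
Program C: score 788 ≥ 720; DTI 40.9% > 40%; employment 47 ≥ 24 mo → does not qualify.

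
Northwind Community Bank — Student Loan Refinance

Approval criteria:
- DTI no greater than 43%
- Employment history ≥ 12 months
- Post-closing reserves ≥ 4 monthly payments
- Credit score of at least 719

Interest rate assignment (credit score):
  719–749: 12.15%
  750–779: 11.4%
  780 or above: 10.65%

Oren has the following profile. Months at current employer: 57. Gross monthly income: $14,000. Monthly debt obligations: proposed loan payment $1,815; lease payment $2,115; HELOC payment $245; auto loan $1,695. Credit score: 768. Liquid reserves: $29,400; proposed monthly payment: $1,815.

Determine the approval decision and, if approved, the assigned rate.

Approved at 11.4%

Credit score 768 ≥ 719 (meets minimum)
Reserves: 29,400 ÷ 1,815 = 16.2 months (meets 4-month minimum)
Employment 57 ≥ 12 months
Total monthly debts = (1,815 + 2,115 + 245 + 1,695) = 5,870. DTI: 5,870 ÷ 14,000 = 41.9%, within the 43% cap
All requirements met. Score 768 falls in the 750–779 tier → 11.4%.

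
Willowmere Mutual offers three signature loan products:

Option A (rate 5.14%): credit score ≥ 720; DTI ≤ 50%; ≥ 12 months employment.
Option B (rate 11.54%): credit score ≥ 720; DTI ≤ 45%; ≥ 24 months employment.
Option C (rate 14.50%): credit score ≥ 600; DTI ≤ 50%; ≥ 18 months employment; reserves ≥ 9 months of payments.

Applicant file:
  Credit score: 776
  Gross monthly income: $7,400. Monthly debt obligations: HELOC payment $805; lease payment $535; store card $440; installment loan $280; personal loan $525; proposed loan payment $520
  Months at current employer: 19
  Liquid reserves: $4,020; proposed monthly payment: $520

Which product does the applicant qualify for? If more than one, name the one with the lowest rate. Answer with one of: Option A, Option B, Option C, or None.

Total debts = (805 + 535 + 440 + 280 + 525 + 520) = 3,105; DTI = 3,105/7,400 = 42%.
Reserves = 4,020/520 = 7.7 months.
Option A: score 776 ≥ 720; DTI 42% ≤ 50%; employment 19 ≥ 12 mo → qualifies.
Option B: score 776 ≥ 720; DTI 42% ≤ 45%; employment 19 < 24 mo → does not qualify.
Option C: score 776 ≥ 600; DTI 42% ≤ 50%; employment 19 ≥ 18 mo; reserves 7.7 < 9 mo → does not qualify.

Option A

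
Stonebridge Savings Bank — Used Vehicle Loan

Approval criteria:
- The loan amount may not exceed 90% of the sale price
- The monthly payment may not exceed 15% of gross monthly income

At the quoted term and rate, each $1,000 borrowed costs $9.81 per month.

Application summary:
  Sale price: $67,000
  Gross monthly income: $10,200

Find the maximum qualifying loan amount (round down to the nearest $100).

Payment cap: 15% × $10,200 = $1,530/month.
At $9.81 per $1,000, that supports 1,530/9.81 × 1,000 ≈ $155,963 → $155,900.
LTV cap: 90% × $67,000 = $60,300 → $60,300.
Binding constraint: loan-to-value.

$60,300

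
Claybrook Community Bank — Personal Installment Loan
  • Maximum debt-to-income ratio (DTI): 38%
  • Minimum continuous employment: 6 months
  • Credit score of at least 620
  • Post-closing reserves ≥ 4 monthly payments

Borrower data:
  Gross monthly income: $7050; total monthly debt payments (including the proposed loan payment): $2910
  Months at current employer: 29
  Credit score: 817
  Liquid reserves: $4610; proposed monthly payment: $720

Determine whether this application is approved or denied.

DTI: 2,910 ÷ 7,050 = 41.3%, exceeds the 38% cap
Employment 29 ≥ 6 months
Credit score 817 ≥ 620 (meets)
Liquid reserves cover 4,610/720 = 6.4 months — ≥ 4 required
Fails on DTI.

Denied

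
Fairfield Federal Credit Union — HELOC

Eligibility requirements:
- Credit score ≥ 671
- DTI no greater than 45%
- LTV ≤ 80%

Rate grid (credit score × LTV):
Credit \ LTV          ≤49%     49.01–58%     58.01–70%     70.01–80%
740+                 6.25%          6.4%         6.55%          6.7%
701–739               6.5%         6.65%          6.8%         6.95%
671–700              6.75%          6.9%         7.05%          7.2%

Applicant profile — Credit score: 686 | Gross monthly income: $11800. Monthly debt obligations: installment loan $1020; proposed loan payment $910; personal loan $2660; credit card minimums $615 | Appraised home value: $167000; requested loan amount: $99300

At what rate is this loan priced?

7.05%

Credit score 686 ≥ 671; Total monthly debts = (1,020 + 910 + 2,660 + 615) = 5,205. Debt-to-income = 5,205/11,800 = 44.1% — meets 45% limit
LTV: 99,300 ÷ 167,000 = 59.5%, within 80% cap
Row: 686 falls in 671–700. Column: 59.5% falls in 58.01–70%. Rate = 7.05%.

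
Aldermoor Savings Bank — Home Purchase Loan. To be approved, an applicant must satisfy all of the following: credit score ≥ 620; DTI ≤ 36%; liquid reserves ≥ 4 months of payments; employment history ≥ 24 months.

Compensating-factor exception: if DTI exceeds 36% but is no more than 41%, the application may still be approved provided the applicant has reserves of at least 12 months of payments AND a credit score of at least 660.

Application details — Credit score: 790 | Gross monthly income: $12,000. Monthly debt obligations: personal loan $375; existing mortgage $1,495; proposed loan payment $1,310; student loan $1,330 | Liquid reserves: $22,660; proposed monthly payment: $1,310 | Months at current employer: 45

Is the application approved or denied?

Credit score 790 ≥ 620 (meets base)
Total debts = (375 + 1,495 + 1,310 + 1,330) = 4,510. DTI: 4,510 ÷ 12,000 = 37.6%, over the 36% base limit.
Reserves: 22,660 ÷ 1,310 = 17.3 months (meets 4-month minimum)
Employment 45 ≥ 24 months
37.6% falls in the override range (36%–41%), so the compensating-factor test applies.
Override check — reserves: 17.3 mo (ok); score: 790 (ok).
Both compensating conditions met → exception applies.

Approved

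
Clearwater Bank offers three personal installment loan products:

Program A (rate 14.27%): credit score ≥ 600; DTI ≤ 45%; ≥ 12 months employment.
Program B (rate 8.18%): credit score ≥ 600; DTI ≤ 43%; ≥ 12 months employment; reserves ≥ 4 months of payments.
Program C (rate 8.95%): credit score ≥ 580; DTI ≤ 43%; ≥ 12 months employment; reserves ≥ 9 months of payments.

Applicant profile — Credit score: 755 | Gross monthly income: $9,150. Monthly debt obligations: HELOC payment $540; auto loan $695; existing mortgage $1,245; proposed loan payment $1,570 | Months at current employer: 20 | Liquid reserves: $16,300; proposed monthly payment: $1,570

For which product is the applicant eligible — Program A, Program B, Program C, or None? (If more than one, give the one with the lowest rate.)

Total debts = (540 + 695 + 1,245 + 1,570) = 4,050; DTI = 4,050/9,150 = 44.3%.
Reserves = 16,300/1,570 = 10.4 months.
Program A: score 755 ≥ 600; DTI 44.3% ≤ 45%; employment 20 ≥ 12 mo → qualifies.
Program B: score 755 ≥ 600; DTI 44.3% > 43%; employment 20 ≥ 12 mo; reserves 10.4 ≥ 4 mo → does not qualify.
Program C: score 755 ≥ 580; DTI 44.3% > 43%; employment 20 ≥ 12 mo; reserves 10.4 ≥ 9 mo → does not qualify.

Program A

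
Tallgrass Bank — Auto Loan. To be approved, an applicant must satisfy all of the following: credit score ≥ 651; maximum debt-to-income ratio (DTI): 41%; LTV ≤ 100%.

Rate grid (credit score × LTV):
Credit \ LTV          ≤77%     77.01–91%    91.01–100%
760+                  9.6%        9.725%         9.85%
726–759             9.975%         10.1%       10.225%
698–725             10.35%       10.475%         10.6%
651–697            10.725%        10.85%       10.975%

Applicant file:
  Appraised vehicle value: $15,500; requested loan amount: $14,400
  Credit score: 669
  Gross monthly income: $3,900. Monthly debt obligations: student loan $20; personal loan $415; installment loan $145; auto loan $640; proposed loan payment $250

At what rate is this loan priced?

10.975%

Credit score 669 ≥ 651; Total monthly debts = (20 + 415 + 145 + 640 + 250) = 1,470. DTI = 1,470/3,900 = 37.7% ≤ 41%
LTV = 14,400/15,500 = 92.9% ≤ 100%
Row: 669 falls in 651–697. Column: 92.9% falls in 91.01–100%. Rate = 10.975%.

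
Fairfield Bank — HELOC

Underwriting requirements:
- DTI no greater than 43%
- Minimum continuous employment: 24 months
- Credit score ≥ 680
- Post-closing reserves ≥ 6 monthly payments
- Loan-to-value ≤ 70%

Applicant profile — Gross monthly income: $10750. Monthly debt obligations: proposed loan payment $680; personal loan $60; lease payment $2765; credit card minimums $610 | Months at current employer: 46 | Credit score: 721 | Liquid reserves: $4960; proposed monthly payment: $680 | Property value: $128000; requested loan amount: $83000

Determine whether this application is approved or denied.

Total monthly debts = (680 + 60 + 2,765 + 610) = 4,115. DTI = 4,115/10,750 = 38.3% ≤ 43%
Employment 46 ≥ 24 months
Credit score 721 ≥ 680 (meets)
Reserves: 4,960 ÷ 680 = 7.3 months (meets 6-month minimum)
Loan-to-value = 83,000/128,000 = 64.8% — pass (70% max)
All criteria satisfied.

Approved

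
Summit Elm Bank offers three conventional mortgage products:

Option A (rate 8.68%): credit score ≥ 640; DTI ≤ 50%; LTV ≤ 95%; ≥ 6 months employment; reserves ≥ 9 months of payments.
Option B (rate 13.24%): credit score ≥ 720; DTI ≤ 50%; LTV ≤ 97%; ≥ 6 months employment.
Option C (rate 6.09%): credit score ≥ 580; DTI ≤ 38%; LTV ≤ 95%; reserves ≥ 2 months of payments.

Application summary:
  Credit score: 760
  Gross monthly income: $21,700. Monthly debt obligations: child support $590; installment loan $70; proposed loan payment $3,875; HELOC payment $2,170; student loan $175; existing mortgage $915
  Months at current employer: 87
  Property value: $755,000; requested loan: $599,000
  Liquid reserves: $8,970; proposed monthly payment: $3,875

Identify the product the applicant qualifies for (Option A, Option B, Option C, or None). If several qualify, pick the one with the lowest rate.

Option C

Total debts = (590 + 70 + 3,875 + 2,170 + 175 + 915) = 7,795; DTI = 7,795/21,700 = 35.9%.
LTV = 599,000/755,000 = 79.3%.
Reserves = 8,970/3,875 = 2.3 months.
Option A: score 760 ≥ 640; DTI 35.9% ≤ 50%; LTV 79.3% ≤ 95%; employment 87 ≥ 6 mo; reserves 2.3 < 9 mo → does not qualify.
Option B: score 760 ≥ 720; DTI 35.9% ≤ 50%; LTV 79.3% ≤ 97%; employment 87 ≥ 6 mo → qualifies.
Option C: score 760 ≥ 580; DTI 35.9% ≤ 38%; LTV 79.3% ≤ 95%; reserves 2.3 ≥ 2 mo → qualifies.
Qualifying: Option B, Option C. Lowest rate is 6.09% → Option C.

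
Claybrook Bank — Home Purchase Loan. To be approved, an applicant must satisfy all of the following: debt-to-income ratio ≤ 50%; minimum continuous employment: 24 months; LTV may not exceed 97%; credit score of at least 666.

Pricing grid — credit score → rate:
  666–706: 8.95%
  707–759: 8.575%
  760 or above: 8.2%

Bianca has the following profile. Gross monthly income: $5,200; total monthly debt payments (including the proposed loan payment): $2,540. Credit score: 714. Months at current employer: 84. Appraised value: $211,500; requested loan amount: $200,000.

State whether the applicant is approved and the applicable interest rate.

Approved at 8.575%

Credit score 714 ≥ 666 (meets minimum)
LTV: 200,000 ÷ 211,500 = 94.6%, within 97% cap
Employment 84 ≥ 24 months
Debt-to-income = 2,540/5,200 = 48.8% — meets 50% limit
All requirements met. Score 714 falls in the 707–759 tier → 8.575%.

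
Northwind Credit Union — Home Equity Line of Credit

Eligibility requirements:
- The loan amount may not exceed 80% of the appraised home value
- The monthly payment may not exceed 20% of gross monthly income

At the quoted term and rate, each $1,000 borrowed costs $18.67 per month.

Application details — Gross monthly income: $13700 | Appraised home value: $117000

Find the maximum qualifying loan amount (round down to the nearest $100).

$93,600

Payment cap: 20% × $13,700 = $2,740/month.
At $18.67 per $1,000, that supports 2,740/18.67 × 1,000 ≈ $146,759 → $146,700.
LTV cap: 80% × $117,000 = $93,600 → $93,600.
Binding constraint: loan-to-value.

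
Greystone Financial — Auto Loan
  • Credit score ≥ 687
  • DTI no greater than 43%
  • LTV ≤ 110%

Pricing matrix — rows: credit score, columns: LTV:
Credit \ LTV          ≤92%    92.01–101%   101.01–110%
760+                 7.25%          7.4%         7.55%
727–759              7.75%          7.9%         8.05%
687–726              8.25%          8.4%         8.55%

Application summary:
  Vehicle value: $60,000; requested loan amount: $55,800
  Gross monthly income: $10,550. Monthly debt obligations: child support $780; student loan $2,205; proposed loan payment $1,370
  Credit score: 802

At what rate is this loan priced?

7.4%

Credit score 802 ≥ 687; Total monthly debts = (780 + 2,205 + 1,370) = 4,355. DTI = 4,355/10,550 = 41.3% ≤ 43%
LTV: 55,800 ÷ 60,000 = 93%, within 110% cap
Row: 802 falls in 760+. Column: 93% falls in 92.01–101%. Rate = 7.4%.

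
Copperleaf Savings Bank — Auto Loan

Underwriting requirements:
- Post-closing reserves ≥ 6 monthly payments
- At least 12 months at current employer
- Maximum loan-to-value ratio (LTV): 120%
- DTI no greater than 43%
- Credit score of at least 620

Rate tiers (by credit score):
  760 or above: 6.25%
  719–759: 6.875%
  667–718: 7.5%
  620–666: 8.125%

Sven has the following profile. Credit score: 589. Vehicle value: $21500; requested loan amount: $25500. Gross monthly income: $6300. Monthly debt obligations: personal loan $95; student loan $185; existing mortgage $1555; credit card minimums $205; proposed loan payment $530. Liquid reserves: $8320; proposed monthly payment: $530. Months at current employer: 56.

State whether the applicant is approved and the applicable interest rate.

Credit score 589 < 620 (below minimum)
LTV = 25,500/21,500 = 118.6% ≤ 120%
Total monthly debts = (95 + 185 + 1,555 + 205 + 530) = 2,570. DTI = 2,570/6,300 = 40.8% ≤ 43%
Employment 56 ≥ 12 months
Reserves = 8,320/530 = 15.7 months ≥ 6
Not all requirements met → denied.

Denied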